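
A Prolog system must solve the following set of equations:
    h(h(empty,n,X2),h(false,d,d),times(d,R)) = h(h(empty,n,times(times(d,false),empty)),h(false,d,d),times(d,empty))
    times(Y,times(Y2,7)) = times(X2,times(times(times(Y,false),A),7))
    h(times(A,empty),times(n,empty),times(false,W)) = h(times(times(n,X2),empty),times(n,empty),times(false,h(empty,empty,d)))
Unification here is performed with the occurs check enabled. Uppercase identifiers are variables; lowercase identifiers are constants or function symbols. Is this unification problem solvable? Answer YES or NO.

Decompose h/3: h(empty,n,X2) = h(empty,n,times(times(d,false),empty)),  h(false,d,d) = h(false,d,d),  times(d,R) = times(d,empty).
Decompose h/3: empty = empty,  n = n,  X2 = times(times(d,false),empty).
Delete trivial equation empty = empty.
Delete trivial equation n = n.
Bind X2 := times(times(d,false),empty); substituting into the 2 remaining equations that mention X2 gives: times(Y,times(Y2,7)) = times(times(times(d,false),empty),times(times(times(Y,false),A),7)),  h(times(A,empty),times(n,empty),times(false,W)) = h(times(times(n,times(times(d,false),empty)),empty),times(n,empty),times(false,h(empty,empty,d))).
Delete trivial equation h(false,d,d) = h(false,d,d).
Decompose times/2: d = d,  R = empty.
Delete trivial equation d = d.
Bind R := empty; no other remaining equation mentions R.
Decompose times/2: Y = times(times(d,false),empty),  times(Y2,7) = times(times(times(Y,false),A),7).
Bind Y := times(times(d,false),empty); substituting into the one remaining equation that mentions Y gives: times(Y2,7) = times(times(times(times(times(d,false),empty),false),A),7).
Decompose times/2: Y2 = times(times(times(times(d,false),empty),false),A),  7 = 7.
Bind Y2 := times(times(times(times(d,false),empty),false),A); no other remaining equation mentions Y2.
Delete trivial equation 7 = 7.
Decompose h/3: times(A,empty) = times(times(n,times(times(d,false),empty)),empty),  times(n,empty) = times(n,empty),  times(false,W) = times(false,h(empty,empty,d)).
Decompose times/2: A = times(n,times(times(d,false),empty)),  empty = empty.
Bind A := times(n,times(times(d,false),empty)); no other remaining equation mentions A. Substituting into the earlier binding gives Y2 := times(times(times(times(d,false),empty),false),times(n,times(times(d,false),empty))).
Delete trivial equation empty = empty.
Delete trivial equation times(n,empty) = times(n,empty).
Decompose times/2: false = false,  W = h(empty,empty,d).
Delete trivial equation false = false.
Bind W := h(empty,empty,d).
No equations remain and no clash or occurs-check failure arose, so a unifier exists.

YES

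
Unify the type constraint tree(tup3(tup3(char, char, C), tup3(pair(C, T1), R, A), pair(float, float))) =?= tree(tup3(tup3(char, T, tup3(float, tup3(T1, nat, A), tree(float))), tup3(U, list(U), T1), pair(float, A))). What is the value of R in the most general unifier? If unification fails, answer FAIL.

list(pair(tup3(float, tup3(float, nat, float), tree(float)), float))

Decompose tree/1: tup3(tup3(char, char, C), tup3(pair(C, T1), R, A), pair(float, float)) =?= tup3(tup3(char, T, tup3(float, tup3(T1, nat, A), tree(float))), tup3(U, list(U), T1), pair(float, A)).
Decompose tup3/3: tup3(char, char, C) =?= tup3(char, T, tup3(float, tup3(T1, nat, A), tree(float))),  tup3(pair(C, T1), R, A) =?= tup3(U, list(U), T1),  pair(float, float) =?= pair(float, A).
Decompose tup3/3: char =?= char,  char =?= T,  C =?= tup3(float, tup3(T1, nat, A), tree(float)).
Delete trivial equation char =?= char.
Bind T := char; no other remaining equation mentions T.
Bind C := tup3(float, tup3(T1, nat, A), tree(float)); substituting into the one remaining equation that mentions C gives: tup3(pair(tup3(float, tup3(T1, nat, A), tree(float)), T1), R, A) =?= tup3(U, list(U), T1).
Decompose tup3/3: pair(tup3(float, tup3(T1, nat, A), tree(float)), T1) =?= U,  R =?= list(U),  A =?= T1.
Bind U := pair(tup3(float, tup3(T1, nat, A), tree(float)), T1); substituting into the one remaining equation that mentions U gives: R =?= list(pair(tup3(float, tup3(T1, nat, A), tree(float)), T1)).
Bind R := list(pair(tup3(float, tup3(T1, nat, A), tree(float)), T1)); no other remaining equation mentions R.
Bind A := T1; substituting into the remaining equation gives: pair(float, float) =?= pair(float, T1). Substituting into the earlier bindings gives C := tup3(float, tup3(T1, nat, T1), tree(float)), U := pair(tup3(float, tup3(T1, nat, T1), tree(float)), T1), R := list(pair(tup3(float, tup3(T1, nat, T1), tree(float)), T1)).
Decompose pair/2: float =?= float,  float =?= T1.
Delete trivial equation float =?= float.
Bind T1 := float. Substituting into the earlier bindings gives C := tup3(float, tup3(float, nat, float), tree(float)), U := pair(tup3(float, tup3(float, nat, float), tree(float)), float), R := list(pair(tup3(float, tup3(float, nat, float), tree(float)), float)), A := float.
MGU = { T := char, C := tup3(float, tup3(float, nat, float), tree(float)), U := pair(tup3(float, tup3(float, nat, float), tree(float)), float), R := list(pair(tup3(float, tup3(float, nat, float), tree(float)), float)), A := float, T1 := float }, so R := list(pair(tup3(float, tup3(float, nat, float), tree(float)), float)).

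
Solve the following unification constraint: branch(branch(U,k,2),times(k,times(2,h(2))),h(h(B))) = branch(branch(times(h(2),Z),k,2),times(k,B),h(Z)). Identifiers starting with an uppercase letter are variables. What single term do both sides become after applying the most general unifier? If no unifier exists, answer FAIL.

Decompose branch/3: branch(U,k,2) = branch(times(h(2),Z),k,2),  times(k,times(2,h(2))) = times(k,B),  h(h(B)) = h(Z).
Decompose branch/3: U = times(h(2),Z),  k = k,  2 = 2.
Bind U := times(h(2),Z); no other remaining equation mentions U.
Delete trivial equation k = k.
Delete trivial equation 2 = 2.
Decompose times/2: k = k,  times(2,h(2)) = B.
Delete trivial equation k = k.
Bind B := times(2,h(2)); substituting into the remaining equation gives: h(h(times(2,h(2)))) = h(Z).
Decompose h/1: h(times(2,h(2))) = Z.
Bind Z := h(times(2,h(2))). Substituting into the earlier binding gives U := times(h(2),h(times(2,h(2)))).
Applying the MGU to either side gives branch(branch(times(h(2),h(times(2,h(2)))),k,2),times(k,times(2,h(2))),h(h(times(2,h(2))))).

branch(branch(times(h(2),h(times(2,h(2)))),k,2),times(k,times(2,h(2))),h(h(times(2,h(2)))))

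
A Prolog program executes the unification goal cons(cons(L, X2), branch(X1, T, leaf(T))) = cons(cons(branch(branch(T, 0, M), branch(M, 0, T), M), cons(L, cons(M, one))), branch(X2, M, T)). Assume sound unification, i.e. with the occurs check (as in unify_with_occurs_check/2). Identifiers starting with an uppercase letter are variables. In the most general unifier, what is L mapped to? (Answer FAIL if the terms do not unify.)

Decompose cons/2: cons(L, X2) = cons(branch(branch(T, 0, M), branch(M, 0, T), M), cons(L, cons(M, one))),  branch(X1, T, leaf(T)) = branch(X2, M, T).
Decompose cons/2: L = branch(branch(T, 0, M), branch(M, 0, T), M),  X2 = cons(L, cons(M, one)).
Bind L := branch(branch(T, 0, M), branch(M, 0, T), M); substituting into the one remaining equation that mentions L gives: X2 = cons(branch(branch(T, 0, M), branch(M, 0, T), M), cons(M, one)).
Bind X2 := cons(branch(branch(T, 0, M), branch(M, 0, T), M), cons(M, one)); substituting into the remaining equation gives: branch(X1, T, leaf(T)) = branch(cons(branch(branch(T, 0, M), branch(M, 0, T), M), cons(M, one)), M, T).
Decompose branch/3: X1 = cons(branch(branch(T, 0, M), branch(M, 0, T), M), cons(M, one)),  T = M,  leaf(T) = T.
Bind X1 := cons(branch(branch(T, 0, M), branch(M, 0, T), M), cons(M, one)); no other remaining equation mentions X1.
Bind T := M; substituting into the remaining equation gives: leaf(M) = M. Substituting into the earlier bindings gives L := branch(branch(M, 0, M), branch(M, 0, M), M), X2 := cons(branch(branch(M, 0, M), branch(M, 0, M), M), cons(M, one)), X1 := cons(branch(branch(M, 0, M), branch(M, 0, M), M), cons(M, one)).
Occurs check fails: M occurs in leaf(M); the equation M = leaf(M) has no finite solution.

FAIL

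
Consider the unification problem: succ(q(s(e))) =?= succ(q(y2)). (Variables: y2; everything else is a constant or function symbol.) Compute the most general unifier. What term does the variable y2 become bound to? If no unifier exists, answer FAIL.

s(e)

Decompose succ/1: q(s(e)) =?= q(y2).
Decompose q/1: s(e) =?= y2.
Bind y2 := s(e).
MGU = { y2 := s(e) }, so y2 := s(e).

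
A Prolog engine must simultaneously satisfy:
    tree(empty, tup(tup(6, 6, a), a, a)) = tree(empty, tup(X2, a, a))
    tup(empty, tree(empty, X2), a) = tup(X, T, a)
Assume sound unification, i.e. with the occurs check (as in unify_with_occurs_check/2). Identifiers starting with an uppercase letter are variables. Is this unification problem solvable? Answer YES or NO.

Decompose tree/2: empty = empty,  tup(tup(6, 6, a), a, a) = tup(X2, a, a).
Delete trivial equation empty = empty.
Decompose tup/3: tup(6, 6, a) = X2,  a = a,  a = a.
Bind X2 := tup(6, 6, a); substituting into the one remaining equation that mentions X2 gives: tup(empty, tree(empty, tup(6, 6, a)), a) = tup(X, T, a).
Delete trivial equation a = a.
Delete trivial equation a = a.
Decompose tup/3: empty = X,  tree(empty, tup(6, 6, a)) = T,  a = a.
Bind X := empty; no other remaining equation mentions X.
Bind T := tree(empty, tup(6, 6, a)); no other remaining equation mentions T.
Delete trivial equation a = a.
No equations remain and no clash or occurs-check failure arose, so a unifier exists.

YES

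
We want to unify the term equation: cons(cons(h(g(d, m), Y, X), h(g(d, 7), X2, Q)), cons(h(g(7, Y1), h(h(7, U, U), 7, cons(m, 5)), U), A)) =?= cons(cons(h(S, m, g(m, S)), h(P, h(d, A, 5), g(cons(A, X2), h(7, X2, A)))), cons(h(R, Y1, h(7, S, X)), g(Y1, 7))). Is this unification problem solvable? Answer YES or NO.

Decompose cons/2: cons(h(g(d, m), Y, X), h(g(d, 7), X2, Q)) =?= cons(h(S, m, g(m, S)), h(P, h(d, A, 5), g(cons(A, X2), h(7, X2, A)))),  cons(h(g(7, Y1), h(h(7, U, U), 7, cons(m, 5)), U), A) =?= cons(h(R, Y1, h(7, S, X)), g(Y1, 7)).
Decompose cons/2: h(g(d, m), Y, X) =?= h(S, m, g(m, S)),  h(g(d, 7), X2, Q) =?= h(P, h(d, A, 5), g(cons(A, X2), h(7, X2, A))).
Decompose h/3: g(d, m) =?= S,  Y =?= m,  X =?= g(m, S).
Bind S := g(d, m); substituting into the 2 remaining equations that mention S gives: X =?= g(m, g(d, m)),  cons(h(g(7, Y1), h(h(7, U, U), 7, cons(m, 5)), U), A) =?= cons(h(R, Y1, h(7, g(d, m), X)), g(Y1, 7)).
Bind Y := m; no other remaining equation mentions Y.
Bind X := g(m, g(d, m)); substituting into the one remaining equation that mentions X gives: cons(h(g(7, Y1), h(h(7, U, U), 7, cons(m, 5)), U), A) =?= cons(h(R, Y1, h(7, g(d, m), g(m, g(d, m)))), g(Y1, 7)).
Decompose h/3: g(d, 7) =?= P,  X2 =?= h(d, A, 5),  Q =?= g(cons(A, X2), h(7, X2, A)).
Bind P := g(d, 7); no other remaining equation mentions P.
Bind X2 := h(d, A, 5); substituting into the one remaining equation that mentions X2 gives: Q =?= g(cons(A, h(d, A, 5)), h(7, h(d, A, 5), A)).
Bind Q := g(cons(A, h(d, A, 5)), h(7, h(d, A, 5), A)); no other remaining equation mentions Q.
Decompose cons/2: h(g(7, Y1), h(h(7, U, U), 7, cons(m, 5)), U) =?= h(R, Y1, h(7, g(d, m), g(m, g(d, m)))),  A =?= g(Y1, 7).
Decompose h/3: g(7, Y1) =?= R,  h(h(7, U, U), 7, cons(m, 5)) =?= Y1,  U =?= h(7, g(d, m), g(m, g(d, m))).
Bind R := g(7, Y1); no other remaining equation mentions R.
Bind Y1 := h(h(7, U, U), 7, cons(m, 5)); substituting into the one remaining equation that mentions Y1 gives: A =?= g(h(h(7, U, U), 7, cons(m, 5)), 7). Substituting into the earlier binding gives R := g(7, h(h(7, U, U), 7, cons(m, 5))).
Bind U := h(7, g(d, m), g(m, g(d, m))); substituting into the remaining equation gives: A =?= g(h(h(7, h(7, g(d, m), g(m, g(d, m))), h(7, g(d, m), g(m, g(d, m)))), 7, cons(m, 5)), 7). Substituting into the earlier bindings gives R := g(7, h(h(7, h(7, g(d, m), g(m, g(d, m))), h(7, g(d, m), g(m, g(d, m)))), 7, cons(m, 5))), Y1 := h(h(7, h(7, g(d, m), g(m, g(d, m))), h(7, g(d, m), g(m, g(d, m)))), 7, cons(m, 5)).
Bind A := g(h(h(7, h(7, g(d, m), g(m, g(d, m))), h(7, g(d, m), g(m, g(d, m)))), 7, cons(m, 5)), 7). Substituting into the earlier bindings gives X2 := h(d, g(h(h(7, h(7, g(d, m), g(m, g(d, m))), h(7, g(d, m), g(m, g(d, m)))), 7, cons(m, 5)), 7), 5), Q := g(cons(g(h(h(7, h(7, g(d, m), g(m, g(d, m))), h(7, g(d, m), g(m, g(d, m)))), 7, cons(m, 5)), 7), h(d, g(h(h(7, h(7, g(d, m), g(m, g(d, m))), h(7, g(d, m), g(m, g(d, m)))), 7, cons(m, 5)), 7), 5)), h(7, h(d, g(h(h(7, h(7, g(d, m), g(m, g(d, m))), h(7, g(d, m), g(m, g(d, m)))), 7, cons(m, 5)), 7), 5), g(h(h(7, h(7, g(d, m), g(m, g(d, m))), h(7, g(d, m), g(m, g(d, m)))), 7, cons(m, 5)), 7))).
No equations remain and no clash or occurs-check failure arose, so a unifier exists.

YES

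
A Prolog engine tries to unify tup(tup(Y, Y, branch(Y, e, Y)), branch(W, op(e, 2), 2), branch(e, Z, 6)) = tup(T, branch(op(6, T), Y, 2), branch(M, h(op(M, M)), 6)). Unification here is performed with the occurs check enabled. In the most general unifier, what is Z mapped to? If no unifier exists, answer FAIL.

Decompose tup/3: tup(Y, Y, branch(Y, e, Y)) = T,  branch(W, op(e, 2), 2) = branch(op(6, T), Y, 2),  branch(e, Z, 6) = branch(M, h(op(M, M)), 6).
Bind T := tup(Y, Y, branch(Y, e, Y)); substituting into the one remaining equation that mentions T gives: branch(W, op(e, 2), 2) = branch(op(6, tup(Y, Y, branch(Y, e, Y))), Y, 2).
Decompose branch/3: W = op(6, tup(Y, Y, branch(Y, e, Y))),  op(e, 2) = Y,  2 = 2.
Bind W := op(6, tup(Y, Y, branch(Y, e, Y))); no other remaining equation mentions W.
Bind Y := op(e, 2); no other remaining equation mentions Y. Substituting into the earlier bindings gives T := tup(op(e, 2), op(e, 2), branch(op(e, 2), e, op(e, 2))), W := op(6, tup(op(e, 2), op(e, 2), branch(op(e, 2), e, op(e, 2)))).
Delete trivial equation 2 = 2.
Decompose branch/3: e = M,  Z = h(op(M, M)),  6 = 6.
Bind M := e; substituting into the one remaining equation that mentions M gives: Z = h(op(e, e)).
Bind Z := h(op(e, e)); no other remaining equation mentions Z.
Delete trivial equation 6 = 6.
MGU = { T ↦ tup(op(e, 2), op(e, 2), branch(op(e, 2), e, op(e, 2))), W ↦ op(6, tup(op(e, 2), op(e, 2), branch(op(e, 2), e, op(e, 2)))), Y ↦ op(e, 2), M ↦ e, Z ↦ h(op(e, e)) }, so Z ↦ h(op(e, e)).

h(op(e, e))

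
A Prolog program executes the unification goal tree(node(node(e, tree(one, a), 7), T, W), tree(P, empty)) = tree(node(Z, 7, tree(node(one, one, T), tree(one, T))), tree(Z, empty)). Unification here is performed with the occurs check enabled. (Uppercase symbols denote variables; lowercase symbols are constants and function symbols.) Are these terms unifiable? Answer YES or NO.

YES

Decompose tree/2: node(node(e, tree(one, a), 7), T, W) = node(Z, 7, tree(node(one, one, T), tree(one, T))),  tree(P, empty) = tree(Z, empty).
Decompose node/3: node(e, tree(one, a), 7) = Z,  T = 7,  W = tree(node(one, one, T), tree(one, T)).
Bind Z := node(e, tree(one, a), 7); substituting into the one remaining equation that mentions Z gives: tree(P, empty) = tree(node(e, tree(one, a), 7), empty).
Bind T := 7; substituting into the one remaining equation that mentions T gives: W = tree(node(one, one, 7), tree(one, 7)).
Bind W := tree(node(one, one, 7), tree(one, 7)); no other remaining equation mentions W.
Decompose tree/2: P = node(e, tree(one, a), 7),  empty = empty.
Bind P := node(e, tree(one, a), 7); no other remaining equation mentions P.
Delete trivial equation empty = empty.
No equations remain and no clash or occurs-check failure arose, so a unifier exists.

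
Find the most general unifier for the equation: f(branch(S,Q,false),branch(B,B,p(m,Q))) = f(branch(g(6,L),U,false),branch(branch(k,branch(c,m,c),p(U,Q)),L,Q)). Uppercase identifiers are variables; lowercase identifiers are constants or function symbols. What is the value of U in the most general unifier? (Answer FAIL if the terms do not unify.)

Decompose f/2: branch(S,Q,false) = branch(g(6,L),U,false),  branch(B,B,p(m,Q)) = branch(branch(k,branch(c,m,c),p(U,Q)),L,Q).
Decompose branch/3: S = g(6,L),  Q = U,  false = false.
Bind S := g(6,L); no other remaining equation mentions S.
Bind Q := U; substituting into the one remaining equation that mentions Q gives: branch(B,B,p(m,U)) = branch(branch(k,branch(c,m,c),p(U,U)),L,U).
Delete trivial equation false = false.
Decompose branch/3: B = branch(k,branch(c,m,c),p(U,U)),  B = L,  p(m,U) = U.
Bind B := branch(k,branch(c,m,c),p(U,U)); substituting into the one remaining equation that mentions B gives: branch(k,branch(c,m,c),p(U,U)) = L.
Bind L := branch(k,branch(c,m,c),p(U,U)); no other remaining equation mentions L. Substituting into the earlier binding gives S := g(6,branch(k,branch(c,m,c),p(U,U))).
Occurs check fails: U occurs in p(m,U); the equation U = p(m,U) has no finite solution.

FAIL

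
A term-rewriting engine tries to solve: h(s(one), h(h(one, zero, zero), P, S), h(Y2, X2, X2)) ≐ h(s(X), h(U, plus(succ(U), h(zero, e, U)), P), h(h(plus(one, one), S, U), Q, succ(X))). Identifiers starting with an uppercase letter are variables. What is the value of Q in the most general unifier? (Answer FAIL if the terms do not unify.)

Decompose h/3: s(one) ≐ s(X),  h(h(one, zero, zero), P, S) ≐ h(U, plus(succ(U), h(zero, e, U)), P),  h(Y2, X2, X2) ≐ h(h(plus(one, one), S, U), Q, succ(X)).
Decompose s/1: one ≐ X.
Bind X := one; substituting into the one remaining equation that mentions X gives: h(Y2, X2, X2) ≐ h(h(plus(one, one), S, U), Q, succ(one)).
Decompose h/3: h(one, zero, zero) ≐ U,  P ≐ plus(succ(U), h(zero, e, U)),  S ≐ P.
Bind U := h(one, zero, zero); substituting into the 2 remaining equations that mention U gives: P ≐ plus(succ(h(one, zero, zero)), h(zero, e, h(one, zero, zero))),  h(Y2, X2, X2) ≐ h(h(plus(one, one), S, h(one, zero, zero)), Q, succ(one)).
Bind P := plus(succ(h(one, zero, zero)), h(zero, e, h(one, zero, zero))); substituting into the one remaining equation that mentions P gives: S ≐ plus(succ(h(one, zero, zero)), h(zero, e, h(one, zero, zero))).
Bind S := plus(succ(h(one, zero, zero)), h(zero, e, h(one, zero, zero))); substituting into the remaining equation gives: h(Y2, X2, X2) ≐ h(h(plus(one, one), plus(succ(h(one, zero, zero)), h(zero, e, h(one, zero, zero))), h(one, zero, zero)), Q, succ(one)).
Decompose h/3: Y2 ≐ h(plus(one, one), plus(succ(h(one, zero, zero)), h(zero, e, h(one, zero, zero))), h(one, zero, zero)),  X2 ≐ Q,  X2 ≐ succ(one).
Bind Y2 := h(plus(one, one), plus(succ(h(one, zero, zero)), h(zero, e, h(one, zero, zero))), h(one, zero, zero)); no other remaining equation mentions Y2.
Bind X2 := Q; substituting into the remaining equation gives: Q ≐ succ(one).
Bind Q := succ(one). Substituting into the earlier binding gives X2 := succ(one).
MGU = { X -> one, U -> h(one, zero, zero), P -> plus(succ(h(one, zero, zero)), h(zero, e, h(one, zero, zero))), S -> plus(succ(h(one, zero, zero)), h(zero, e, h(one, zero, zero))), Y2 -> h(plus(one, one), plus(succ(h(one, zero, zero)), h(zero, e, h(one, zero, zero))), h(one, zero, zero)), X2 -> succ(one), Q -> succ(one) }, so Q -> succ(one).

succ(one)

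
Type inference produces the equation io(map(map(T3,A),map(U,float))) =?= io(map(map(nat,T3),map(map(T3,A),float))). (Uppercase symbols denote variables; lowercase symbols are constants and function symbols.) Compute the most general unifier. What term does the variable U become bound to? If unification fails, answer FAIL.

map(nat,nat)

Decompose io/1: map(map(T3,A),map(U,float)) =?= map(map(nat,T3),map(map(T3,A),float)).
Decompose map/2: map(T3,A) =?= map(nat,T3),  map(U,float) =?= map(map(T3,A),float).
Decompose map/2: T3 =?= nat,  A =?= T3.
Bind T3 := nat; substituting into the remaining equations gives: A =?= nat,  map(U,float) =?= map(map(nat,A),float).
Bind A := nat; substituting into the remaining equation gives: map(U,float) =?= map(map(nat,nat),float).
Decompose map/2: U =?= map(nat,nat),  float =?= float.
Bind U := map(nat,nat); no other remaining equation mentions U.
Delete trivial equation float =?= float.
MGU = { T3 ↦ nat, A ↦ nat, U ↦ map(nat,nat) }, so U ↦ map(nat,nat).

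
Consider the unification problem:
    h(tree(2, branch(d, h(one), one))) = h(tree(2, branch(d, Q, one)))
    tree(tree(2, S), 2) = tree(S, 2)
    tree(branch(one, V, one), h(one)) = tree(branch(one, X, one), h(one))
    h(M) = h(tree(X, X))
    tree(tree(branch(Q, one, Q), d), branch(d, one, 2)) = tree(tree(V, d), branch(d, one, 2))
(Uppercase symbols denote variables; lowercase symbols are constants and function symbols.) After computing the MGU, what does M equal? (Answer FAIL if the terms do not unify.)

FAIL

Decompose h/1: tree(2, branch(d, h(one), one)) = tree(2, branch(d, Q, one)).
Decompose tree/2: 2 = 2,  branch(d, h(one), one) = branch(d, Q, one).
Delete trivial equation 2 = 2.
Decompose branch/3: d = d,  h(one) = Q,  one = one.
Delete trivial equation d = d.
Bind Q := h(one); substituting into the one remaining equation that mentions Q gives: tree(tree(branch(h(one), one, h(one)), d), branch(d, one, 2)) = tree(tree(V, d), branch(d, one, 2)).
Delete trivial equation one = one.
Decompose tree/2: tree(2, S) = S,  2 = 2.
Occurs check fails: S occurs in tree(2, S); the equation S = tree(2, S) has no finite solution.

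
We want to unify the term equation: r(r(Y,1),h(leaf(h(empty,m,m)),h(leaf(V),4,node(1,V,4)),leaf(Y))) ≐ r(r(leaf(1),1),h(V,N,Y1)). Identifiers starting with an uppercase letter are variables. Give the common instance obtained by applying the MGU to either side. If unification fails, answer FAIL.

Decompose r/2: r(Y,1) ≐ r(leaf(1),1),  h(leaf(h(empty,m,m)),h(leaf(V),4,node(1,V,4)),leaf(Y)) ≐ h(V,N,Y1).
Decompose r/2: Y ≐ leaf(1),  1 ≐ 1.
Bind Y := leaf(1); substituting into the one remaining equation that mentions Y gives: h(leaf(h(empty,m,m)),h(leaf(V),4,node(1,V,4)),leaf(leaf(1))) ≐ h(V,N,Y1).
Delete trivial equation 1 ≐ 1.
Decompose h/3: leaf(h(empty,m,m)) ≐ V,  h(leaf(V),4,node(1,V,4)) ≐ N,  leaf(leaf(1)) ≐ Y1.
Bind V := leaf(h(empty,m,m)); substituting into the one remaining equation that mentions V gives: h(leaf(leaf(h(empty,m,m))),4,node(1,leaf(h(empty,m,m)),4)) ≐ N.
Bind N := h(leaf(leaf(h(empty,m,m))),4,node(1,leaf(h(empty,m,m)),4)); no other remaining equation mentions N.
Bind Y1 := leaf(leaf(1)).
Applying the MGU to either side gives r(r(leaf(1),1),h(leaf(h(empty,m,m)),h(leaf(leaf(h(empty,m,m))),4,node(1,leaf(h(empty,m,m)),4)),leaf(leaf(1)))).

r(r(leaf(1),1),h(leaf(h(empty,m,m)),h(leaf(leaf(h(empty,m,m))),4,node(1,leaf(h(empty,m,m)),4)),leaf(leaf(1))))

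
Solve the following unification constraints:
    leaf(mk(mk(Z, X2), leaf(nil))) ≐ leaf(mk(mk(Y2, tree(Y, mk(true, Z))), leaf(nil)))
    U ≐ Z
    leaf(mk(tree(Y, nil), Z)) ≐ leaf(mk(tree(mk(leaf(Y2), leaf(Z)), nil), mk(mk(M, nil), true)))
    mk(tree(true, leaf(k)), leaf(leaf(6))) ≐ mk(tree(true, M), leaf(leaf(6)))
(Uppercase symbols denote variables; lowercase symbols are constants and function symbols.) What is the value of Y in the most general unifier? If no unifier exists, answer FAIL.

Decompose leaf/1: mk(mk(Z, X2), leaf(nil)) ≐ mk(mk(Y2, tree(Y, mk(true, Z))), leaf(nil)).
Decompose mk/2: mk(Z, X2) ≐ mk(Y2, tree(Y, mk(true, Z))),  leaf(nil) ≐ leaf(nil).
Decompose mk/2: Z ≐ Y2,  X2 ≐ tree(Y, mk(true, Z)).
Bind Z := Y2; substituting into the 3 remaining equations that mention Z gives: X2 ≐ tree(Y, mk(true, Y2)),  U ≐ Y2,  leaf(mk(tree(Y, nil), Y2)) ≐ leaf(mk(tree(mk(leaf(Y2), leaf(Y2)), nil), mk(mk(M, nil), true))).
Bind X2 := tree(Y, mk(true, Y2)); no other remaining equation mentions X2.
Delete trivial equation leaf(nil) ≐ leaf(nil).
Bind U := Y2; no other remaining equation mentions U.
Decompose leaf/1: mk(tree(Y, nil), Y2) ≐ mk(tree(mk(leaf(Y2), leaf(Y2)), nil), mk(mk(M, nil), true)).
Decompose mk/2: tree(Y, nil) ≐ tree(mk(leaf(Y2), leaf(Y2)), nil),  Y2 ≐ mk(mk(M, nil), true).
Decompose tree/2: Y ≐ mk(leaf(Y2), leaf(Y2)),  nil ≐ nil.
Bind Y := mk(leaf(Y2), leaf(Y2)); no other remaining equation mentions Y. Substituting into the earlier binding gives X2 := tree(mk(leaf(Y2), leaf(Y2)), mk(true, Y2)).
Delete trivial equation nil ≐ nil.
Bind Y2 := mk(mk(M, nil), true); no other remaining equation mentions Y2. Substituting into the earlier bindings gives Z := mk(mk(M, nil), true), X2 := tree(mk(leaf(mk(mk(M, nil), true)), leaf(mk(mk(M, nil), true))), mk(true, mk(mk(M, nil), true))), U := mk(mk(M, nil), true), Y := mk(leaf(mk(mk(M, nil), true)), leaf(mk(mk(M, nil), true))).
Decompose mk/2: tree(true, leaf(k)) ≐ tree(true, M),  leaf(leaf(6)) ≐ leaf(leaf(6)).
Decompose tree/2: true ≐ true,  leaf(k) ≐ M.
Delete trivial equation true ≐ true.
Bind M := leaf(k); no other remaining equation mentions M. Substituting into the earlier bindings gives Z := mk(mk(leaf(k), nil), true), X2 := tree(mk(leaf(mk(mk(leaf(k), nil), true)), leaf(mk(mk(leaf(k), nil), true))), mk(true, mk(mk(leaf(k), nil), true))), U := mk(mk(leaf(k), nil), true), Y := mk(leaf(mk(mk(leaf(k), nil), true)), leaf(mk(mk(leaf(k), nil), true))), Y2 := mk(mk(leaf(k), nil), true).
Delete trivial equation leaf(leaf(6)) ≐ leaf(leaf(6)).
MGU = { Z := mk(mk(leaf(k), nil), true), X2 := tree(mk(leaf(mk(mk(leaf(k), nil), true)), leaf(mk(mk(leaf(k), nil), true))), mk(true, mk(mk(leaf(k), nil), true))), U := mk(mk(leaf(k), nil), true), Y := mk(leaf(mk(mk(leaf(k), nil), true)), leaf(mk(mk(leaf(k), nil), true))), Y2 := mk(mk(leaf(k), nil), true), M := leaf(k) }, so Y := mk(leaf(mk(mk(leaf(k), nil), true)), leaf(mk(mk(leaf(k), nil), true))).

mk(leaf(mk(mk(leaf(k), nil), true)), leaf(mk(mk(leaf(k), nil), true)))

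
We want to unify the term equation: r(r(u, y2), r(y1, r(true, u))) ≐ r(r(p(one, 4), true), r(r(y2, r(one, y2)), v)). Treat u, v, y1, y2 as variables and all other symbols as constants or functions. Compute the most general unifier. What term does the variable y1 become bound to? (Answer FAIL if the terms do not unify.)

Decompose r/2: r(u, y2) ≐ r(p(one, 4), true),  r(y1, r(true, u)) ≐ r(r(y2, r(one, y2)), v).
Decompose r/2: u ≐ p(one, 4),  y2 ≐ true.
Bind u := p(one, 4); substituting into the one remaining equation that mentions u gives: r(y1, r(true, p(one, 4))) ≐ r(r(y2, r(one, y2)), v).
Bind y2 := true; substituting into the remaining equation gives: r(y1, r(true, p(one, 4))) ≐ r(r(true, r(one, true)), v).
Decompose r/2: y1 ≐ r(true, r(one, true)),  r(true, p(one, 4)) ≐ v.
Bind y1 := r(true, r(one, true)); no other remaining equation mentions y1.
Bind v := r(true, p(one, 4)).
MGU = { u := p(one, 4), y2 := true, y1 := r(true, r(one, true)), v := r(true, p(one, 4)) }, so y1 := r(true, r(one, true)).

r(true, r(one, true))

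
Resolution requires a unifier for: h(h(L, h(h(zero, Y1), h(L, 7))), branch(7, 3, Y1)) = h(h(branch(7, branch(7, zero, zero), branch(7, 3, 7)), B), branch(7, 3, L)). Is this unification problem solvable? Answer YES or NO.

Decompose h/2: h(L, h(h(zero, Y1), h(L, 7))) = h(branch(7, branch(7, zero, zero), branch(7, 3, 7)), B),  branch(7, 3, Y1) = branch(7, 3, L).
Decompose h/2: L = branch(7, branch(7, zero, zero), branch(7, 3, 7)),  h(h(zero, Y1), h(L, 7)) = B.
Bind L := branch(7, branch(7, zero, zero), branch(7, 3, 7)); substituting into the remaining equations gives: h(h(zero, Y1), h(branch(7, branch(7, zero, zero), branch(7, 3, 7)), 7)) = B,  branch(7, 3, Y1) = branch(7, 3, branch(7, branch(7, zero, zero), branch(7, 3, 7))).
Bind B := h(h(zero, Y1), h(branch(7, branch(7, zero, zero), branch(7, 3, 7)), 7)); no other remaining equation mentions B.
Decompose branch/3: 7 = 7,  3 = 3,  Y1 = branch(7, branch(7, zero, zero), branch(7, 3, 7)).
Delete trivial equation 7 = 7.
Delete trivial equation 3 = 3.
Bind Y1 := branch(7, branch(7, zero, zero), branch(7, 3, 7)). Substituting into the earlier binding gives B := h(h(zero, branch(7, branch(7, zero, zero), branch(7, 3, 7))), h(branch(7, branch(7, zero, zero), branch(7, 3, 7)), 7)).
No equations remain and no clash or occurs-check failure arose, so a unifier exists.

YES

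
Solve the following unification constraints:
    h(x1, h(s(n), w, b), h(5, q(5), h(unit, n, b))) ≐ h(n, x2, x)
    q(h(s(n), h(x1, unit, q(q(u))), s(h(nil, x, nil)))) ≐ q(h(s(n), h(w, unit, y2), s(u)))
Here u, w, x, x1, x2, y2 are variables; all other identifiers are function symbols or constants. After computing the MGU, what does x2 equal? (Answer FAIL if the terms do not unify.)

h(s(n), n, b)

Decompose h/3: x1 ≐ n,  h(s(n), w, b) ≐ x2,  h(5, q(5), h(unit, n, b)) ≐ x.
Bind x1 := n; substituting into the one remaining equation that mentions x1 gives: q(h(s(n), h(n, unit, q(q(u))), s(h(nil, x, nil)))) ≐ q(h(s(n), h(w, unit, y2), s(u))).
Bind x2 := h(s(n), w, b); no other remaining equation mentions x2.
Bind x := h(5, q(5), h(unit, n, b)); substituting into the remaining equation gives: q(h(s(n), h(n, unit, q(q(u))), s(h(nil, h(5, q(5), h(unit, n, b)), nil)))) ≐ q(h(s(n), h(w, unit, y2), s(u))).
Decompose q/1: h(s(n), h(n, unit, q(q(u))), s(h(nil, h(5, q(5), h(unit, n, b)), nil))) ≐ h(s(n), h(w, unit, y2), s(u)).
Decompose h/3: s(n) ≐ s(n),  h(n, unit, q(q(u))) ≐ h(w, unit, y2),  s(h(nil, h(5, q(5), h(unit, n, b)), nil)) ≐ s(u).
Delete trivial equation s(n) ≐ s(n).
Decompose h/3: n ≐ w,  unit ≐ unit,  q(q(u)) ≐ y2.
Bind w := n; no other remaining equation mentions w. Substituting into the earlier binding gives x2 := h(s(n), n, b).
Delete trivial equation unit ≐ unit.
Bind y2 := q(q(u)); no other remaining equation mentions y2.
Decompose s/1: h(nil, h(5, q(5), h(unit, n, b)), nil) ≐ u.
Bind u := h(nil, h(5, q(5), h(unit, n, b)), nil). Substituting into the earlier binding gives y2 := q(q(h(nil, h(5, q(5), h(unit, n, b)), nil))).
MGU = { x1 ↦ n, x2 ↦ h(s(n), n, b), x ↦ h(5, q(5), h(unit, n, b)), w ↦ n, y2 ↦ q(q(h(nil, h(5, q(5), h(unit, n, b)), nil))), u ↦ h(nil, h(5, q(5), h(unit, n, b)), nil) }, so x2 ↦ h(s(n), n, b).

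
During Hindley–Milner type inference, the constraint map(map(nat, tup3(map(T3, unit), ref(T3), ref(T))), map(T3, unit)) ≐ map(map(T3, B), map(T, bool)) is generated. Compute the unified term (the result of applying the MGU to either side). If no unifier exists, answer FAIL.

FAIL

Decompose map/2: map(nat, tup3(map(T3, unit), ref(T3), ref(T))) ≐ map(T3, B),  map(T3, unit) ≐ map(T, bool).
Decompose map/2: nat ≐ T3,  tup3(map(T3, unit), ref(T3), ref(T)) ≐ B.
Bind T3 := nat; substituting into the remaining equations gives: tup3(map(nat, unit), ref(nat), ref(T)) ≐ B,  map(nat, unit) ≐ map(T, bool).
Bind B := tup3(map(nat, unit), ref(nat), ref(T)); no other remaining equation mentions B.
Decompose map/2: nat ≐ T,  unit ≐ bool.
Bind T := nat; no other remaining equation mentions T. Substituting into the earlier binding gives B := tup3(map(nat, unit), ref(nat), ref(nat)).
Clash: constants unit and bool differ; no unifier exists.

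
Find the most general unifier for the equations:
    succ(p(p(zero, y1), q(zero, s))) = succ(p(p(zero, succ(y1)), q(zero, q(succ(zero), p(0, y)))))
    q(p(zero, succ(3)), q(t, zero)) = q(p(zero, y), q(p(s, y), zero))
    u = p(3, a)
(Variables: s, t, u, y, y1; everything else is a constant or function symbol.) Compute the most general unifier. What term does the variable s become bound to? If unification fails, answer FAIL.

Decompose succ/1: p(p(zero, y1), q(zero, s)) = p(p(zero, succ(y1)), q(zero, q(succ(zero), p(0, y)))).
Decompose p/2: p(zero, y1) = p(zero, succ(y1)),  q(zero, s) = q(zero, q(succ(zero), p(0, y))).
Decompose p/2: zero = zero,  y1 = succ(y1).
Delete trivial equation zero = zero.
Occurs check fails: y1 occurs in succ(y1); the equation y1 = succ(y1) has no finite solution.

FAIL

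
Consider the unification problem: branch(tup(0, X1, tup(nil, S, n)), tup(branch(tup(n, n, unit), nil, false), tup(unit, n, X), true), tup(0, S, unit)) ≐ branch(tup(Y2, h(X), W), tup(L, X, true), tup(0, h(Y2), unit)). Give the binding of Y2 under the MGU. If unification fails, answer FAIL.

Decompose branch/3: tup(0, X1, tup(nil, S, n)) ≐ tup(Y2, h(X), W),  tup(branch(tup(n, n, unit), nil, false), tup(unit, n, X), true) ≐ tup(L, X, true),  tup(0, S, unit) ≐ tup(0, h(Y2), unit).
Decompose tup/3: 0 ≐ Y2,  X1 ≐ h(X),  tup(nil, S, n) ≐ W.
Bind Y2 := 0; substituting into the one remaining equation that mentions Y2 gives: tup(0, S, unit) ≐ tup(0, h(0), unit).
Bind X1 := h(X); no other remaining equation mentions X1.
Bind W := tup(nil, S, n); no other remaining equation mentions W.
Decompose tup/3: branch(tup(n, n, unit), nil, false) ≐ L,  tup(unit, n, X) ≐ X,  true ≐ true.
Bind L := branch(tup(n, n, unit), nil, false); no other remaining equation mentions L.
Occurs check fails: X occurs in tup(unit, n, X); the equation X ≐ tup(unit, n, X) has no finite solution.

FAIL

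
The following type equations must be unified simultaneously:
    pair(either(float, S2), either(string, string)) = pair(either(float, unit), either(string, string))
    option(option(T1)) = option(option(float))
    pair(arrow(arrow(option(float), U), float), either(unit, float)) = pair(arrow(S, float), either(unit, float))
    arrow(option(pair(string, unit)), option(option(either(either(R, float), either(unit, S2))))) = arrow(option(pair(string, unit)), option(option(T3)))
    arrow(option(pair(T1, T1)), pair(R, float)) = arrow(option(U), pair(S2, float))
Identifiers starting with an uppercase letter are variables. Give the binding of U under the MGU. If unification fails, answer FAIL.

pair(float, float)

Decompose pair/2: either(float, S2) = either(float, unit),  either(string, string) = either(string, string).
Decompose either/2: float = float,  S2 = unit.
Delete trivial equation float = float.
Bind S2 := unit; substituting into the 2 remaining equations that mention S2 gives: arrow(option(pair(string, unit)), option(option(either(either(R, float), either(unit, unit))))) = arrow(option(pair(string, unit)), option(option(T3))),  arrow(option(pair(T1, T1)), pair(R, float)) = arrow(option(U), pair(unit, float)).
Delete trivial equation either(string, string) = either(string, string).
Decompose option/1: option(T1) = option(float).
Decompose option/1: T1 = float.
Bind T1 := float; substituting into the one remaining equation that mentions T1 gives: arrow(option(pair(float, float)), pair(R, float)) = arrow(option(U), pair(unit, float)).
Decompose pair/2: arrow(arrow(option(float), U), float) = arrow(S, float),  either(unit, float) = either(unit, float).
Decompose arrow/2: arrow(option(float), U) = S,  float = float.
Bind S := arrow(option(float), U); no other remaining equation mentions S.
Delete trivial equation float = float.
Delete trivial equation either(unit, float) = either(unit, float).
Decompose arrow/2: option(pair(string, unit)) = option(pair(string, unit)),  option(option(either(either(R, float), either(unit, unit)))) = option(option(T3)).
Delete trivial equation option(pair(string, unit)) = option(pair(string, unit)).
Decompose option/1: option(either(either(R, float), either(unit, unit))) = option(T3).
Decompose option/1: either(either(R, float), either(unit, unit)) = T3.
Bind T3 := either(either(R, float), either(unit, unit)); no other remaining equation mentions T3.
Decompose arrow/2: option(pair(float, float)) = option(U),  pair(R, float) = pair(unit, float).
Decompose option/1: pair(float, float) = U.
Bind U := pair(float, float); no other remaining equation mentions U. Substituting into the earlier binding gives S := arrow(option(float), pair(float, float)).
Decompose pair/2: R = unit,  float = float.
Bind R := unit; no other remaining equation mentions R. Substituting into the earlier binding gives T3 := either(either(unit, float), either(unit, unit)).
Delete trivial equation float = float.
MGU = { S2 := unit, T1 := float, S := arrow(option(float), pair(float, float)), T3 := either(either(unit, float), either(unit, unit)), U := pair(float, float), R := unit }, so U := pair(float, float).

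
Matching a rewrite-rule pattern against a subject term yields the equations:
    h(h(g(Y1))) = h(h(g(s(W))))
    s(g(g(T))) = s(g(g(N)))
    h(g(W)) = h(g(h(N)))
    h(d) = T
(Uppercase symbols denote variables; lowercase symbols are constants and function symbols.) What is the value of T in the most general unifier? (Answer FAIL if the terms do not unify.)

Decompose h/1: h(g(Y1)) = h(g(s(W))).
Decompose h/1: g(Y1) = g(s(W)).
Decompose g/1: Y1 = s(W).
Bind Y1 := s(W); no other remaining equation mentions Y1.
Decompose s/1: g(g(T)) = g(g(N)).
Decompose g/1: g(T) = g(N).
Decompose g/1: T = N.
Bind T := N; substituting into the one remaining equation that mentions T gives: h(d) = N.
Decompose h/1: g(W) = g(h(N)).
Decompose g/1: W = h(N).
Bind W := h(N); no other remaining equation mentions W. Substituting into the earlier binding gives Y1 := s(h(N)).
Bind N := h(d). Substituting into the earlier bindings gives Y1 := s(h(h(d))), T := h(d), W := h(h(d)).
MGU = { Y1 := s(h(h(d))), T := h(d), W := h(h(d)), N := h(d) }, so T := h(d).

h(d)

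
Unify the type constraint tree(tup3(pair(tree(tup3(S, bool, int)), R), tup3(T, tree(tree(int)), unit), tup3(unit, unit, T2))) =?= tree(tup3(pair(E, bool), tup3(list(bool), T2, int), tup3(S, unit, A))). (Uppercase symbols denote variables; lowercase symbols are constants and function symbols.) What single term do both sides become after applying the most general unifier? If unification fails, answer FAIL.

Decompose tree/1: tup3(pair(tree(tup3(S, bool, int)), R), tup3(T, tree(tree(int)), unit), tup3(unit, unit, T2)) =?= tup3(pair(E, bool), tup3(list(bool), T2, int), tup3(S, unit, A)).
Decompose tup3/3: pair(tree(tup3(S, bool, int)), R) =?= pair(E, bool),  tup3(T, tree(tree(int)), unit) =?= tup3(list(bool), T2, int),  tup3(unit, unit, T2) =?= tup3(S, unit, A).
Decompose pair/2: tree(tup3(S, bool, int)) =?= E,  R =?= bool.
Bind E := tree(tup3(S, bool, int)); no other remaining equation mentions E.
Bind R := bool; no other remaining equation mentions R.
Decompose tup3/3: T =?= list(bool),  tree(tree(int)) =?= T2,  unit =?= int.
Bind T := list(bool); no other remaining equation mentions T.
Bind T2 := tree(tree(int)); substituting into the one remaining equation that mentions T2 gives: tup3(unit, unit, tree(tree(int))) =?= tup3(S, unit, A).
Clash: constants unit and int differ; no unifier exists.

FAIL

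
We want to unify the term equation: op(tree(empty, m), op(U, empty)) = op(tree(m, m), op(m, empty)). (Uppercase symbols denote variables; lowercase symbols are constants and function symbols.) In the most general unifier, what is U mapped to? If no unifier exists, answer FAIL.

Decompose op/2: tree(empty, m) = tree(m, m),  op(U, empty) = op(m, empty).
Decompose tree/2: empty = m,  m = m.
Clash: constants empty and m differ; no unifier exists.

FAIL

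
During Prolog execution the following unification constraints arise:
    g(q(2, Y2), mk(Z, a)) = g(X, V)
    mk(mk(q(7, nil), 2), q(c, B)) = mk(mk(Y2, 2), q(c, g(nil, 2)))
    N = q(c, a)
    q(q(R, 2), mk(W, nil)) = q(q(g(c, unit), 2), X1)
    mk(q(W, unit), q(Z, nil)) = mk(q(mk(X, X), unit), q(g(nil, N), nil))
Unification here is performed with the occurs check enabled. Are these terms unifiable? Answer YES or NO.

YES

Decompose g/2: q(2, Y2) = X,  mk(Z, a) = V.
Bind X := q(2, Y2); substituting into the one remaining equation that mentions X gives: mk(q(W, unit), q(Z, nil)) = mk(q(mk(q(2, Y2), q(2, Y2)), unit), q(g(nil, N), nil)).
Bind V := mk(Z, a); no other remaining equation mentions V.
Decompose mk/2: mk(q(7, nil), 2) = mk(Y2, 2),  q(c, B) = q(c, g(nil, 2)).
Decompose mk/2: q(7, nil) = Y2,  2 = 2.
Bind Y2 := q(7, nil); substituting into the one remaining equation that mentions Y2 gives: mk(q(W, unit), q(Z, nil)) = mk(q(mk(q(2, q(7, nil)), q(2, q(7, nil))), unit), q(g(nil, N), nil)). Substituting into the earlier binding gives X := q(2, q(7, nil)).
Delete trivial equation 2 = 2.
Decompose q/2: c = c,  B = g(nil, 2).
Delete trivial equation c = c.
Bind B := g(nil, 2); no other remaining equation mentions B.
Bind N := q(c, a); substituting into the one remaining equation that mentions N gives: mk(q(W, unit), q(Z, nil)) = mk(q(mk(q(2, q(7, nil)), q(2, q(7, nil))), unit), q(g(nil, q(c, a)), nil)).
Decompose q/2: q(R, 2) = q(g(c, unit), 2),  mk(W, nil) = X1.
Decompose q/2: R = g(c, unit),  2 = 2.
Bind R := g(c, unit); no other remaining equation mentions R.
Delete trivial equation 2 = 2.
Bind X1 := mk(W, nil); no other remaining equation mentions X1.
Decompose mk/2: q(W, unit) = q(mk(q(2, q(7, nil)), q(2, q(7, nil))), unit),  q(Z, nil) = q(g(nil, q(c, a)), nil).
Decompose q/2: W = mk(q(2, q(7, nil)), q(2, q(7, nil))),  unit = unit.
Bind W := mk(q(2, q(7, nil)), q(2, q(7, nil))); no other remaining equation mentions W. Substituting into the earlier binding gives X1 := mk(mk(q(2, q(7, nil)), q(2, q(7, nil))), nil).
Delete trivial equation unit = unit.
Decompose q/2: Z = g(nil, q(c, a)),  nil = nil.
Bind Z := g(nil, q(c, a)); no other remaining equation mentions Z. Substituting into the earlier binding gives V := mk(g(nil, q(c, a)), a).
Delete trivial equation nil = nil.
No equations remain and no clash or occurs-check failure arose, so a unifier exists.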